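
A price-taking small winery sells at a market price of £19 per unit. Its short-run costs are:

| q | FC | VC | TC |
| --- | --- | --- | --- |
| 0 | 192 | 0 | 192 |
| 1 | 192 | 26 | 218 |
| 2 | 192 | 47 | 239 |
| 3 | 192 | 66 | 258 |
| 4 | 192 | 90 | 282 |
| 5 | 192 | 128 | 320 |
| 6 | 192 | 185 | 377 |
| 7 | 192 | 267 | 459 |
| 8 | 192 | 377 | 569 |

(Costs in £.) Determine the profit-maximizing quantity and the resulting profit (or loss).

Tabulate TR − TC: q=0: -192; q=1: -199; q=2: -201; q=3: -201; q=4: -206; q=5: -225; q=6: -263; q=7: -326; q=8: -417.
Profit is highest at q = 0. Equivalently, the lowest AVC in the table is 66/3 ≈ £22 at q = 3, and P = £19 falls below it — price never covers variable cost, so the firm shuts down and loses only its fixed cost.

q = 0 (shut down); profit = -£192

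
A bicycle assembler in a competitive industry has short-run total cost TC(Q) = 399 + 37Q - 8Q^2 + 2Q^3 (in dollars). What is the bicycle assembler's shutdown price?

Short-run supply begins at min AVC. From VC = 37Q - 8Q^2 + 2Q^3, AVC = 37 - 8Q + 2Q^2.
At the minimum of AVC, MC = AVC. MC = 37 - 16Q + 6Q^2; setting MC = AVC gives 4Q^2 - 8Q = 0, so Q = 2. min AVC = 29.
So the shutdown price is $29.

$29 per unit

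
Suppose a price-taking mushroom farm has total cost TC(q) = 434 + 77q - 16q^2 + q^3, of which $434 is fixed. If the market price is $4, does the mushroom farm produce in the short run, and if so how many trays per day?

Shut down

Variable cost is VC = 77q - 16q^2 + q^3, so AVC = VC/q = 77 - 16q + q^2 and MC = dTC/dq = 77 - 32q + 3q^2.
AVC hits its minimum where MC = AVC, at q = 8, giving min AVC = 77 - 16·8 + 8^2 = $13.
With P < min AVC ($4 < $13), every unit sold adds to the loss.
Best response: produce nothing and absorb the $434 fixed cost.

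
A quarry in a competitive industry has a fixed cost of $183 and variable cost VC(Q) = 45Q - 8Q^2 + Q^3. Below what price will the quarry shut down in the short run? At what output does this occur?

$29 per unit, at Q = 4

The firm shuts down when price falls below the minimum of average variable cost. AVC = VC/Q = 45 - 8Q + Q^2.
At the minimum of AVC, MC = AVC. MC = 45 - 16Q + 3Q^2; setting MC = AVC gives 2Q^2 - 8Q = 0, so Q = 4. min AVC = 29.
So the shutdown price is $29.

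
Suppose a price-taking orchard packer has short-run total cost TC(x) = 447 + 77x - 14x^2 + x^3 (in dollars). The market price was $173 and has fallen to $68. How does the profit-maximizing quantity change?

Output falls from 12 to 9

AVC = 77 - 14x + x^2, minimized at x = 7 where min AVC = $28. MC = 77 - 28x + 3x^2.
With P = $173 above the shutdown price, P = MC gives x = 12.
At P = $68 ≥ min AVC, set P = MC: x = 9. The firm stays open but cuts output.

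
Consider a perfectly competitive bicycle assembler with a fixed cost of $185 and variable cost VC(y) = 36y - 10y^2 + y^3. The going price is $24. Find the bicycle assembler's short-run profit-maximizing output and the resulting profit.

AVC = 36 - 10y + y^2 has its minimum $11 at y = 5; price $24 clears that bar, so the firm operates.
With MC = 36 - 20y + 3y^2, P = MC on the upward-sloping part at y* = 6.
TR = 24·6 = 144. TC = 185 + 72 = 257. Profit = 144 − 257 = -$113.
Shutting down would mean losing the fixed cost of $185, so operating at a loss of $113 is better by $72.

Profit = -$113 at y = 6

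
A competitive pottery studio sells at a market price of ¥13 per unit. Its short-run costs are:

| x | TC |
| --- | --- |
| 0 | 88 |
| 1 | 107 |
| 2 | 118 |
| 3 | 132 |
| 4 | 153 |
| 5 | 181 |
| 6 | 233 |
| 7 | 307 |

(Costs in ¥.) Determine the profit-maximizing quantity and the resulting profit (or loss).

Tabulate TR − TC: x=0: -88; x=1: -94; x=2: -92; x=3: -93; x=4: -101; x=5: -116; x=6: -155; x=7: -216.
Profit is highest at x = 0. Equivalently, the lowest AVC in the table is 44/3 ≈ ¥14.67 at x = 3, and P = ¥13 falls below it — price never covers variable cost, so the firm shuts down and loses only its fixed cost.

x = 0 (shut down); profit = -¥88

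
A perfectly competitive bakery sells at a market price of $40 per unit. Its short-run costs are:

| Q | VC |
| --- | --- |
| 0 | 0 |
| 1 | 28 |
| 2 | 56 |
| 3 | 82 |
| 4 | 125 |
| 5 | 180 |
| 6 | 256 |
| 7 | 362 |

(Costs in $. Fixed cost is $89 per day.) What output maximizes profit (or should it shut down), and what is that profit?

Q = 3; profit = -$51

Tabulate TR − TC: Q=0: -89; Q=1: -77; Q=2: -65; Q=3: -51; Q=4: -54; Q=5: -69; Q=6: -105; Q=7: -171.
Profit is maximized at Q = 3. AVC there is 82/3 = $27.33 ≤ P, so producing beats shutting down (which would give -$89).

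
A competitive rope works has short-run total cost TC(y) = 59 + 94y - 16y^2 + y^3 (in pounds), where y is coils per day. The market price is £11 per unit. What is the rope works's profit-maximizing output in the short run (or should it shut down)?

Shut down

From TC, MC = TC'(y) = 94 - 32y + 3y^2 and AVC = VC/y = 94 - 16y + y^2.
AVC hits its minimum where MC = AVC, at y = 8, giving min AVC = 94 - 16·8 + 8^2 = £30.
P = £11 lies below min AVC = £30; no output level covers variable cost.
Shutting down limits the loss to fixed cost, £59.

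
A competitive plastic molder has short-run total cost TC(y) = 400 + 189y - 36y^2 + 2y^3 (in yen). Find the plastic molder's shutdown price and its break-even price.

AVC = 189 - 36y + 2y^2; minimized at y = 9, giving min AVC = ¥27. That is the shutdown price.
ATC = 400/y + 189 - 36y + 2y^2. Setting dATC/dy = −400/y^2 − 36 + 4y = 0 gives y = 10 (since 4·10^3 − 36·10^2 = 400).
min ATC = 400/10 + 189 − 36·10 + 2·10^2 = ¥69. That is the break-even price.
For ¥27 ≤ P < ¥69 the firm produces at a loss; below ¥27 it shuts down.

Shutdown price = ¥27; break-even price = ¥69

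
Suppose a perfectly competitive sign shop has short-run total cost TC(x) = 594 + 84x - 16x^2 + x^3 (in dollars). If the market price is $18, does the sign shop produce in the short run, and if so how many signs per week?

From TC, MC = TC'(x) = 84 - 32x + 3x^2 and AVC = VC/x = 84 - 16x + x^2.
The AVC parabola has its vertex at x = 16/2 = 8, where AVC = 84 - 16·8 + 8^2 = $20.
P = $18 lies below min AVC = $20; no output level covers variable cost.
The firm minimizes its loss by shutting down and losing only its fixed cost of $594.

Shut down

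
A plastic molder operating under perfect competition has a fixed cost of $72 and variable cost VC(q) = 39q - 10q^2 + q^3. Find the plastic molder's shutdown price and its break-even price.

Shutdown price = min AVC. AVC = 39 - 10q + q^2, with vertex at q = 5 and minimum $14.
ATC = 72/q + 39 - 10q + q^2. Setting dATC/dq = −72/q^2 − 10 + 2q = 0 gives q = 6 (since 2·6^3 − 10·6^2 = 72).
min ATC = 72/6 + 39 − 10·6 + 6^2 = $27. That is the break-even price.
For $14 ≤ P < $27 the firm produces at a loss; below $14 it shuts down.

Shutdown price = $14; break-even price = $27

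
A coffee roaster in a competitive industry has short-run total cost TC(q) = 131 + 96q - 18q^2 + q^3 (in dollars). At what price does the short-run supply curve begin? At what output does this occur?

$15 per unit, at q = 9

Short-run supply begins at min AVC. From VC = 96q - 18q^2 + q^3, AVC = 96 - 18q + q^2.
At the minimum of AVC, MC = AVC. MC = 96 - 36q + 3q^2; setting MC = AVC gives 2q^2 - 18q = 0, so q = 9. min AVC = 15.
For P < $15 the firm produces nothing.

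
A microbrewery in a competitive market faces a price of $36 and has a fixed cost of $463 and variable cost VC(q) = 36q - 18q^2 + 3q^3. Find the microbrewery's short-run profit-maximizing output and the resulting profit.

AVC = 36 - 18q + 3q^2 has its minimum $9 at q = 3; price $36 clears that bar, so the firm operates.
MC = 36 - 36q + 9q^2. Setting P = MC and taking the root on the rising branch gives q* = 4.
TR = 36·4 = 144. TC = 463 + 48 = 511. Profit = 144 − 511 = -$367.
Shutting down would mean losing the fixed cost of $463, so operating at a loss of $367 is better by $96.

Profit = -$367 at q = 4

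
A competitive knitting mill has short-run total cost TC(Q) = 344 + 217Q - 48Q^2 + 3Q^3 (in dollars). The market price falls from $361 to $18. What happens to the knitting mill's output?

AVC = 217 - 48Q + 3Q^2, minimized at Q = 8 where min AVC = $25. MC = 217 - 96Q + 9Q^2.
At P = $361 ≥ min AVC, set P = MC on the rising branch: Q = 12.
At P = $18 < min AVC = $25, price no longer covers variable cost at any output, so the firm shuts down: Q = 0.

Output falls from 12 to 0 (the firm shuts down)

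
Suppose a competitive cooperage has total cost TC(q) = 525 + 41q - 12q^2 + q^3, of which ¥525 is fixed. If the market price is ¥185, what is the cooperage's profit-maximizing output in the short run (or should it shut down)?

Produce at q = 12

Variable cost is VC = 41q - 12q^2 + q^3, so AVC = VC/q = 41 - 12q + q^2 and MC = dTC/dq = 41 - 24q + 3q^2.
AVC hits its minimum where MC = AVC, at q = 6, giving min AVC = 41 - 12·6 + 6^2 = ¥5.
Because ¥185 ≥ ¥5, revenue can cover variable cost; the firm operates.
P = MC gives -144 - 24q + 3q^2 = 0, with roots -4 and 12. Take the larger (rising MC): q* = 12.
Check: AVC at q = 12 is ¥41 ≤ P, so revenue covers variable cost.
Profit = P·q − TC = 185·12 − 1017 = ¥1203.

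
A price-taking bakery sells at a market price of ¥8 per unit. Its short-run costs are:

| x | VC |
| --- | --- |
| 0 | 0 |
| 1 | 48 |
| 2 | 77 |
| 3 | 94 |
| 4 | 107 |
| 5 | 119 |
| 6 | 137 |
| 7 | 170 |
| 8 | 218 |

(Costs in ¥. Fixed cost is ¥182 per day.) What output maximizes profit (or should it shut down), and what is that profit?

Compute π = P·x − TC at each output: x=0: -182; x=1: -222; x=2: -243; x=3: -252; x=4: -257; x=5: -261; x=6: -271; x=7: -296; x=8: -336.
Profit is highest at x = 0. Equivalently, the lowest AVC in the table is 137/6 ≈ ¥22.83 at x = 6, and P = ¥8 falls below it — price never covers variable cost, so the firm shuts down and loses only its fixed cost.

x = 0 (shut down); profit = -¥182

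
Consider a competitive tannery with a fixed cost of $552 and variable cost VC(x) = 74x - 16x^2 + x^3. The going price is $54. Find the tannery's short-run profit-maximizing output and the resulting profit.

Profit = -$152 at x = 10

AVC = 74 - 16x + x^2 has its minimum $10 at x = 8; price $54 clears that bar, so the firm operates.
MC = 74 - 32x + 3x^2. Setting P = MC and taking the root on the rising branch gives x* = 10.
TR = 54·10 = 540. TC = 552 + 140 = 692. Profit = 540 − 692 = -$152.
By producing, the firm covers all variable cost plus $400 of fixed cost; shutting down would lose the full $552.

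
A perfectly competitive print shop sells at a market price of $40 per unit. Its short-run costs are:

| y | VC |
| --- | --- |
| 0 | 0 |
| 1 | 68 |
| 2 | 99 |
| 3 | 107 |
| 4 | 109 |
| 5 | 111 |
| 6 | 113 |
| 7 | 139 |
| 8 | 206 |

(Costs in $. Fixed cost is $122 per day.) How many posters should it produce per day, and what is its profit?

Compute π = P·y − TC at each output: y=0: -122; y=1: -150; y=2: -141; y=3: -109; y=4: -71; y=5: -33; y=6: 5; y=7: 19; y=8: -8.
Profit is maximized at y = 7. AVC there is 139/7 = $19.86 ≤ P, so producing beats shutting down (which would give -$122).

y = 7; profit = $19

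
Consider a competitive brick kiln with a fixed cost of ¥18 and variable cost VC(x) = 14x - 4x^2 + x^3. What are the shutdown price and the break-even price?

Shutdown price = min AVC. AVC = 14 - 4x + x^2, with vertex at x = 2 and minimum ¥10.
ATC = 18/x + 14 - 4x + x^2. Setting dATC/dx = −18/x^2 − 4 + 2x = 0 gives x = 3 (since 2·3^3 − 4·3^2 = 18).
min ATC = 18/3 + 14 − 4·3 + 3^2 = ¥17. That is the break-even price.
For ¥10 ≤ P < ¥17 the firm produces at a loss; below ¥10 it shuts down.

Shutdown price = ¥10; break-even price = ¥17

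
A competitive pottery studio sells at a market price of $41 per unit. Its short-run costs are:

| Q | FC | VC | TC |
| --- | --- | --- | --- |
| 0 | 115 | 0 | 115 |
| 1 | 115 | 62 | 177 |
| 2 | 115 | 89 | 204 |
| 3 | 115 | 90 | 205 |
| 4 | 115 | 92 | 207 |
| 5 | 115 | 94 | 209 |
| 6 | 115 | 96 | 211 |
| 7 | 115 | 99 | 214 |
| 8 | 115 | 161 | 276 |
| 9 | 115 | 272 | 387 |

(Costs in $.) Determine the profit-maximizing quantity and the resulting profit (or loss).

Q = 7; profit = $73

Compute π = P·Q − TC at each output: Q=0: -115; Q=1: -136; Q=2: -122; Q=3: -82; Q=4: -43; Q=5: -4; Q=6: 35; Q=7: 73; Q=8: 52; Q=9: -18.
Profit is maximized at Q = 7. AVC there is 99/7 = $14.14 ≤ P, so producing beats shutting down (which would give -$115).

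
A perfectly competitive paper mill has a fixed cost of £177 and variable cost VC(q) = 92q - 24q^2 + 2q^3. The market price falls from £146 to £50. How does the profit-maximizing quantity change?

AVC = 92 - 24q + 2q^2, minimized at q = 6 where min AVC = £20. MC = 92 - 48q + 6q^2.
With P = £146 above the shutdown price, P = MC gives q = 9.
At P = £50 ≥ min AVC, set P = MC: q = 7. The firm stays open but cuts output.

Output falls from 9 to 7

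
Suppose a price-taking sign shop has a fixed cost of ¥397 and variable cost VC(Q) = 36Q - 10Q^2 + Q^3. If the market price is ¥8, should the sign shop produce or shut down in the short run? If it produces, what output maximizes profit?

Shut down

Strip out fixed cost: VC = 36Q - 10Q^2 + Q^3. Then AVC = 36 - 10Q + Q^2 and MC = 36 - 20Q + 3Q^2.
The AVC parabola has its vertex at Q = 10/2 = 5, where AVC = 36 - 10·5 + 5^2 = ¥11.
Since P = ¥8 < min AVC = ¥11, price fails to cover variable cost at any output.
Best response: produce nothing and absorb the ¥397 fixed cost.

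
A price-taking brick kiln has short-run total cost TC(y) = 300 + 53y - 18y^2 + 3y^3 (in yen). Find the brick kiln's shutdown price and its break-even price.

Shutdown price = ¥26; break-even price = ¥98

AVC = 53 - 18y + 3y^2; minimized at y = 3, giving min AVC = ¥26. That is the shutdown price.
ATC = 300/y + 53 - 18y + 3y^2. Setting dATC/dy = −300/y^2 − 18 + 6y = 0 gives y = 5 (since 6·5^3 − 18·5^2 = 300).
min ATC = 300/5 + 53 − 18·5 + 3·5^2 = ¥98. That is the break-even price.
For ¥26 ≤ P < ¥98 the firm produces at a loss; below ¥26 it shuts down.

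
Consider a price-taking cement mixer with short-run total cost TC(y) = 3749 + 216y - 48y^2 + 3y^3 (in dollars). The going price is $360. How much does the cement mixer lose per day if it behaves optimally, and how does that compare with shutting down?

Profit = -$293 at y = 12

AVC = 216 - 48y + 3y^2 has its minimum $24 at y = 8; price $360 clears that bar, so the firm operates.
MC = 216 - 96y + 9y^2. Setting P = MC and taking the root on the rising branch gives y* = 12.
TR = 360·12 = 4320. TC = 3749 + 864 = 4613. Profit = 4320 − 4613 = -$293.
Shutting down would mean losing the fixed cost of $3749, so operating at a loss of $293 is better by $3456.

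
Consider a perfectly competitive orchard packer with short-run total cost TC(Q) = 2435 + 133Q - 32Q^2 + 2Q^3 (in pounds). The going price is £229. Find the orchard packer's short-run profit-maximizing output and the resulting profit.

Profit = -£131 at Q = 12

AVC = 133 - 32Q + 2Q^2; min AVC = £5 at Q = 8. Since P = £229 ≥ min AVC, the firm produces.
With MC = 133 - 64Q + 6Q^2, P = MC on the upward-sloping part at Q* = 12.
TR = 229·12 = 2748. TC = 2435 + 444 = 2879. Profit = 2748 − 2879 = -£131.
By producing, the firm covers all variable cost plus £2304 of fixed cost; shutting down would lose the full £2435.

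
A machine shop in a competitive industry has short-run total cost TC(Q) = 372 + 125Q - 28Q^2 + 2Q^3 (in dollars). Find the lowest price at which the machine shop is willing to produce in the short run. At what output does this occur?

The shutdown price is the minimum of AVC. VC = 125Q - 28Q^2 + 2Q^3, so AVC = 125 - 28Q + 2Q^2.
dAVC/dQ = -28 + 4Q = 0 gives Q = 7. min AVC = 125 - 28·7 + 2·7^2 = 27.
The firm shuts down for any P below $27.

$27 per unit, at Q = 7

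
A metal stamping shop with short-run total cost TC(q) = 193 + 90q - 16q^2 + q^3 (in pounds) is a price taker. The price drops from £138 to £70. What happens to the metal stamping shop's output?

MC = 90 - 32q + 3q^2; the shutdown threshold is min AVC = £26 (at q = 8).
At P = £138 ≥ min AVC, set P = MC on the rising branch: q = 12.
At P = £70 ≥ min AVC, set P = MC: q = 10. The firm stays open but cuts output.

Output falls from 12 to 10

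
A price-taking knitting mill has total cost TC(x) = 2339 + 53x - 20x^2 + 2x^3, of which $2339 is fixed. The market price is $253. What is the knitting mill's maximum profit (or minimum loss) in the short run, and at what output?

Profit = -$339 at x = 10

AVC = 53 - 20x + 2x^2 has its minimum $3 at x = 5; price $253 clears that bar, so the firm operates.
With MC = 53 - 40x + 6x^2, P = MC on the upward-sloping part at x* = 10.
TR = 253·10 = 2530. TC = 2339 + 530 = 2869. Profit = 2530 − 2869 = -$339.
That loss of $339 beats the $2339 the firm would lose by shutting down; producing recovers $2000 of fixed cost.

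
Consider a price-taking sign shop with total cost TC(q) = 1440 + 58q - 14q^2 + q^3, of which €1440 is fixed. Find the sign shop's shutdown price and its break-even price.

AVC = 58 - 14q + q^2; minimized at q = 7, giving min AVC = €9. That is the shutdown price.
ATC = 1440/q + 58 - 14q + q^2. Setting dATC/dq = −1440/q^2 − 14 + 2q = 0 gives q = 12 (since 2·12^3 − 14·12^2 = 1440).
min ATC = 1440/12 + 58 − 14·12 + 12^2 = €154. That is the break-even price.
For €9 ≤ P < €154 the firm produces at a loss; below €9 it shuts down.

Shutdown price = €9; break-even price = €154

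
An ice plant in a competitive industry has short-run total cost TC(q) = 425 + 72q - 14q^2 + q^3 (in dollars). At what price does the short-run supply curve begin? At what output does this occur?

$23 per unit, at q = 7

The shutdown price is the minimum of AVC. VC = 72q - 14q^2 + q^3, so AVC = 72 - 14q + q^2.
dAVC/dq = -14 + 2q = 0 gives q = 7. min AVC = 72 - 14·7 + 7^2 = 23.
The firm shuts down for any P below $23.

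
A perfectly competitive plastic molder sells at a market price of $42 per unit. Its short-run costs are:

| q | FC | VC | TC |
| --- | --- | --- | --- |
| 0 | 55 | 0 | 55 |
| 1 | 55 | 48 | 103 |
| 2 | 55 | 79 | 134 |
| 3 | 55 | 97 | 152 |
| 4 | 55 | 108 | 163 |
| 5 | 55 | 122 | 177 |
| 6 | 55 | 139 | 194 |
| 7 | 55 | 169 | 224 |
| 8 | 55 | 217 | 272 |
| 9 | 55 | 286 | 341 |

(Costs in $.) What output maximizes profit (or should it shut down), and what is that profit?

Compute π = P·q − TC at each output: q=0: -55; q=1: -61; q=2: -50; q=3: -26; q=4: 5; q=5: 33; q=6: 58; q=7: 70; q=8: 64; q=9: 37.
Profit is maximized at q = 7. AVC there is 169/7 = $24.14 ≤ P, so producing beats shutting down (which would give -$55).

q = 7; profit = $70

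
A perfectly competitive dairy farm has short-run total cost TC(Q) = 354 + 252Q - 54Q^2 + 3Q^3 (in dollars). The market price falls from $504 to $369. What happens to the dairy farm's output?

Output falls from 14 to 13

MC = 252 - 108Q + 9Q^2; the shutdown threshold is min AVC = $9 (at Q = 9).
With P = $504 above the shutdown price, P = MC gives Q = 14.
At P = $369 ≥ min AVC, set P = MC: Q = 13. The firm stays open but cuts output.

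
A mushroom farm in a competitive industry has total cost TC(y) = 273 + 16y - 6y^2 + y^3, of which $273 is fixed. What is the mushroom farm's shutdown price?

The shutdown price is the minimum of AVC. VC = 16y - 6y^2 + y^3, so AVC = 16 - 6y + y^2.
dAVC/dy = -6 + 2y = 0 gives y = 3. min AVC = 16 - 6·3 + 3^2 = 7.
So the shutdown price is $7.

$7 per unit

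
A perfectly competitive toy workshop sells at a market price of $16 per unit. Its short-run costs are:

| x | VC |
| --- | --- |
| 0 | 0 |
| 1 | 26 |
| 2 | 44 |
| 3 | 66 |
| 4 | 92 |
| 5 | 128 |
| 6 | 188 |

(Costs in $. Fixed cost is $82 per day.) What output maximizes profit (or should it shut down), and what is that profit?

Tabulate TR − TC: x=0: -82; x=1: -92; x=2: -94; x=3: -100; x=4: -110; x=5: -130; x=6: -174.
Profit is highest at x = 0. Equivalently, the lowest AVC in the table is 44/2 ≈ $22 at x = 2, and P = $16 falls below it — price never covers variable cost, so the firm shuts down and loses only its fixed cost.

x = 0 (shut down); profit = -$82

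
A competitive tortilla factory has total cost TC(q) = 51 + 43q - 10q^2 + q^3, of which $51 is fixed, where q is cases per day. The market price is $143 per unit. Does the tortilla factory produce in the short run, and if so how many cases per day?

Variable cost is VC = 43q - 10q^2 + q^3, so AVC = VC/q = 43 - 10q + q^2 and MC = dTC/dq = 43 - 20q + 3q^2.
The AVC parabola has its vertex at q = 10/2 = 5, where AVC = 43 - 10·5 + 5^2 = $18.
P = $143 exceeds min AVC = $18, so the firm stays open.
Set P = MC: 143 = 43 - 20q + 3q^2 → -100 - 20q + 3q^2 = 0. The roots are q = -10/3 and q = 10; the profit-maximizing output is on the rising part of MC, so q* = 10.
Check: AVC at q = 10 is $43 ≤ P, so revenue covers variable cost.
Profit = P·q − TC = 143·10 − 481 = $949.

Produce at q = 10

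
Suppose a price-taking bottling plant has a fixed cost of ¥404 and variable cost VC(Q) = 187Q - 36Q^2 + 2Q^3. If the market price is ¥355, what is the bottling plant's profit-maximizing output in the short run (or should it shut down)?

Produce at Q = 14

From TC, MC = TC'(Q) = 187 - 72Q + 6Q^2 and AVC = VC/Q = 187 - 36Q + 2Q^2.
AVC hits its minimum where MC = AVC, at Q = 9, giving min AVC = 187 - 36·9 + 2·9^2 = ¥25.
P = ¥355 exceeds min AVC = ¥25, so the firm stays open.
Set P = MC: 355 = 187 - 72Q + 6Q^2 → -168 - 72Q + 6Q^2 = 0. The roots are Q = -2 and Q = 14; the profit-maximizing output is on the rising part of MC, so Q* = 14.
Check: AVC at Q = 14 is ¥75 ≤ P, so revenue covers variable cost.
Profit = P·Q − TC = 355·14 − 1454 = ¥3516.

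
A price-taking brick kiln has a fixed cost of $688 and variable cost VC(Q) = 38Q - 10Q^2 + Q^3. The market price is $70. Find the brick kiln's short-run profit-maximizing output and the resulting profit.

AVC = 38 - 10Q + Q^2; min AVC = $13 at Q = 5. Since P = $70 ≥ min AVC, the firm produces.
MC = 38 - 20Q + 3Q^2. Setting P = MC and taking the root on the rising branch gives Q* = 8.
TR = 70·8 = 560. TC = 688 + 176 = 864. Profit = 560 − 864 = -$304.
That loss of $304 beats the $688 the firm would lose by shutting down; producing recovers $384 of fixed cost.

Profit = -$304 at Q = 8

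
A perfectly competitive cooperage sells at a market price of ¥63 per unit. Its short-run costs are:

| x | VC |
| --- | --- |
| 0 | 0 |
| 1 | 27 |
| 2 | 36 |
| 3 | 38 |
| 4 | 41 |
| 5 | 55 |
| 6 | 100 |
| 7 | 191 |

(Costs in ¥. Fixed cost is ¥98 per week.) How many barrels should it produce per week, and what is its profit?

x = 6; profit = ¥180

Tabulate TR − TC: x=0: -98; x=1: -62; x=2: -8; x=3: 53; x=4: 113; x=5: 162; x=6: 180; x=7: 152.
Profit is maximized at x = 6. AVC there is 100/6 = ¥16.67 ≤ P, so producing beats shutting down (which would give -¥98).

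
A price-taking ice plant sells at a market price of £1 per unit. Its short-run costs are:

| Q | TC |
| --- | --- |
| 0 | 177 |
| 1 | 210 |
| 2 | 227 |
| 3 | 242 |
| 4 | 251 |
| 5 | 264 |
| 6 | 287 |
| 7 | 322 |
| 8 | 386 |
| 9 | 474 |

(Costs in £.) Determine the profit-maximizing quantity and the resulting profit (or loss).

Compute π = P·Q − TC at each output: Q=0: -177; Q=1: -209; Q=2: -225; Q=3: -239; Q=4: -247; Q=5: -259; Q=6: -281; Q=7: -315; Q=8: -378; Q=9: -465.
Profit is highest at Q = 0. Equivalently, the lowest AVC in the table is 87/5 ≈ £17.40 at Q = 5, and P = £1 falls below it — price never covers variable cost, so the firm shuts down and loses only its fixed cost.

Q = 0 (shut down); profit = -£177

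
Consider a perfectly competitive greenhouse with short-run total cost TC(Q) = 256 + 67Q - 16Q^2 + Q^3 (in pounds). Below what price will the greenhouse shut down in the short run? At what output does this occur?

The firm shuts down when price falls below the minimum of average variable cost. AVC = VC/Q = 67 - 16Q + Q^2.
At the minimum of AVC, MC = AVC. MC = 67 - 32Q + 3Q^2; setting MC = AVC gives 2Q^2 - 16Q = 0, so Q = 8. min AVC = 3.
The firm shuts down for any P below £3.

£3 per unit, at Q = 8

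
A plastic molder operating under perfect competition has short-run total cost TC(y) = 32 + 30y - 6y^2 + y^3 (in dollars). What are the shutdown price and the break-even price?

Shutdown price = $21; break-even price = $30

AVC = 30 - 6y + y^2; minimized at y = 3, giving min AVC = $21. That is the shutdown price.
ATC = 32/y + 30 - 6y + y^2. Setting dATC/dy = −32/y^2 − 6 + 2y = 0 gives y = 4 (since 2·4^3 − 6·4^2 = 32).
min ATC = 32/4 + 30 − 6·4 + 4^2 = $30. That is the break-even price.
For $21 ≤ P < $30 the firm produces at a loss; below $21 it shuts down.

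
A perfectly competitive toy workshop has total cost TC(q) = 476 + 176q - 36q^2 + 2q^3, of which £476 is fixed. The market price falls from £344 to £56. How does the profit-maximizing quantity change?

MC = 176 - 72q + 6q^2; the shutdown threshold is min AVC = £14 (at q = 9).
With P = £344 above the shutdown price, P = MC gives q = 14.
At P = £56 ≥ min AVC, set P = MC: q = 10. The firm stays open but cuts output.

Output falls from 14 to 10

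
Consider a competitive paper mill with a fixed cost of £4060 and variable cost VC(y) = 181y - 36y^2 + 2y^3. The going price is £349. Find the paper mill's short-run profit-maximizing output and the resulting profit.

Profit = -£140 at y = 14

AVC = 181 - 36y + 2y^2 has its minimum £19 at y = 9; price £349 clears that bar, so the firm operates.
With MC = 181 - 72y + 6y^2, P = MC on the upward-sloping part at y* = 14.
TR = 349·14 = 4886. TC = 4060 + 966 = 5026. Profit = 4886 − 5026 = -£140.
By producing, the firm covers all variable cost plus £3920 of fixed cost; shutting down would lose the full £4060.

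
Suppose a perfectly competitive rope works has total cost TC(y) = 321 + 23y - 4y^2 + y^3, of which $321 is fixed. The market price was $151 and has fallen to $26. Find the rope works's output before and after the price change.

AVC = 23 - 4y + y^2, minimized at y = 2 where min AVC = $19. MC = 23 - 8y + 3y^2.
With P = $151 above the shutdown price, P = MC gives y = 8.
At P = $26 ≥ min AVC, set P = MC: y = 3. The firm stays open but cuts output.

Output falls from 8 to 3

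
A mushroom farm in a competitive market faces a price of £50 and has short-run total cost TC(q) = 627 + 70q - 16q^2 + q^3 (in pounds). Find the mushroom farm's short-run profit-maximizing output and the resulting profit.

Profit = -£227 at q = 10

AVC = 70 - 16q + q^2; min AVC = £6 at q = 8. Since P = £50 ≥ min AVC, the firm produces.
MC = 70 - 32q + 3q^2. Setting P = MC and taking the root on the rising branch gives q* = 10.
TR = 50·10 = 500. TC = 627 + 100 = 727. Profit = 500 − 727 = -£227.
By producing, the firm covers all variable cost plus £400 of fixed cost; shutting down would lose the full £627.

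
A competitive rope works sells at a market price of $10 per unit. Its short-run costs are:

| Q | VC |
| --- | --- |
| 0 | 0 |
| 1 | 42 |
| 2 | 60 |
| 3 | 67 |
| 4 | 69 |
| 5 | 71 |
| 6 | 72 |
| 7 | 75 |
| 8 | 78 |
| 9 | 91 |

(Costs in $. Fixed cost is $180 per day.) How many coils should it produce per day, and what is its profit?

Q = 8; profit = -$178

Compute π = P·Q − TC at each output: Q=0: -180; Q=1: -212; Q=2: -220; Q=3: -217; Q=4: -209; Q=5: -201; Q=6: -192; Q=7: -185; Q=8: -178; Q=9: -181.
Profit is maximized at Q = 8. AVC there is 78/8 = $9.75 ≤ P, so producing beats shutting down (which would give -$180).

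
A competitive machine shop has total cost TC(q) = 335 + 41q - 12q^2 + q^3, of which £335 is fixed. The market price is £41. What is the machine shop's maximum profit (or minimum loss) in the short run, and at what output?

AVC = 41 - 12q + q^2 has its minimum £5 at q = 6; price £41 clears that bar, so the firm operates.
MC = 41 - 24q + 3q^2. Setting P = MC and taking the root on the rising branch gives q* = 8.
TR = 41·8 = 328. TC = 335 + 72 = 407. Profit = 328 − 407 = -£79.
By producing, the firm covers all variable cost plus £256 of fixed cost; shutting down would lose the full £335.

Profit = -£79 at q = 8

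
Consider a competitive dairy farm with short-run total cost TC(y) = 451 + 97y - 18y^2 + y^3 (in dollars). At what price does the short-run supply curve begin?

The shutdown price is the minimum of AVC. VC = 97y - 18y^2 + y^3, so AVC = 97 - 18y + y^2.
dAVC/dy = -18 + 2y = 0 gives y = 9. min AVC = 97 - 18·9 + 9^2 = 16.
For P < $16 the firm produces nothing.

$16 per unit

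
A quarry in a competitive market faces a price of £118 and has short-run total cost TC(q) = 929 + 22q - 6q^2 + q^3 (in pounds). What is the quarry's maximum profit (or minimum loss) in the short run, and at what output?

AVC = 22 - 6q + q^2; min AVC = £13 at q = 3. Since P = £118 ≥ min AVC, the firm produces.
MC = 22 - 12q + 3q^2. Setting P = MC and taking the root on the rising branch gives q* = 8.
TR = 118·8 = 944. TC = 929 + 304 = 1233. Profit = 944 − 1233 = -£289.
By producing, the firm covers all variable cost plus £640 of fixed cost; shutting down would lose the full £929.

Profit = -£289 at q = 8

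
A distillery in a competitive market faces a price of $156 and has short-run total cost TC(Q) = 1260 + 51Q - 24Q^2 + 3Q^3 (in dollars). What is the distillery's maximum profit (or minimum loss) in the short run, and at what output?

Profit = -$378 at Q = 7

AVC = 51 - 24Q + 3Q^2; min AVC = $3 at Q = 4. Since P = $156 ≥ min AVC, the firm produces.
MC = 51 - 48Q + 9Q^2. Setting P = MC and taking the root on the rising branch gives Q* = 7.
TR = 156·7 = 1092. TC = 1260 + 210 = 1470. Profit = 1092 − 1470 = -$378.
That loss of $378 beats the $1260 the firm would lose by shutting down; producing recovers $882 of fixed cost.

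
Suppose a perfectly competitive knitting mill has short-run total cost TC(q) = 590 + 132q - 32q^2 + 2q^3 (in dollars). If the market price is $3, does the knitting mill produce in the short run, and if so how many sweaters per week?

Shut down

Strip out fixed cost: VC = 132q - 32q^2 + 2q^3. Then AVC = 132 - 32q + 2q^2 and MC = 132 - 64q + 6q^2.
AVC is minimized where dAVC/dq = -32 + 4q = 0, at q = 8; min AVC = 132 - 32·8 + 2·8^2 = $4.
P = $3 lies below min AVC = $4; no output level covers variable cost.
The firm minimizes its loss by shutting down and losing only its fixed cost of $590.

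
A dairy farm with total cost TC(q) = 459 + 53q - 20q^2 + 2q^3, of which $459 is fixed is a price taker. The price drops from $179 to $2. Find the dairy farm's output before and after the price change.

Output falls from 9 to 0 (the firm shuts down)

MC = 53 - 40q + 6q^2; the shutdown threshold is min AVC = $3 (at q = 5).
At P = $179 ≥ min AVC, set P = MC on the rising branch: q = 9.
At P = $2 < min AVC = $3, price no longer covers variable cost at any output, so the firm shuts down: q = 0.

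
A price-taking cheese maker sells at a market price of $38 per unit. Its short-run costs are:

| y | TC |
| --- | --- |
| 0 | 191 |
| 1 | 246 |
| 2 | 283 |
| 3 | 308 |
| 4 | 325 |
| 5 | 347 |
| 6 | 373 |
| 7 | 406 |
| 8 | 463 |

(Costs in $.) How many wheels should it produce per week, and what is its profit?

y = 7; profit = -$140

Profit at each row (π = 38y − TC): y=0: -191; y=1: -208; y=2: -207; y=3: -194; y=4: -173; y=5: -157; y=6: -145; y=7: -140; y=8: -159.
Profit is maximized at y = 7. AVC there is 215/7 = $30.71 ≤ P, so producing beats shutting down (which would give -$191).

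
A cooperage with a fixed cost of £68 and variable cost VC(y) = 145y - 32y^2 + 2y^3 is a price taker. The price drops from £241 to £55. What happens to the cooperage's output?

Output falls from 12 to 9

AVC = 145 - 32y + 2y^2, minimized at y = 8 where min AVC = £17. MC = 145 - 64y + 6y^2.
At P = £241 ≥ min AVC, set P = MC on the rising branch: y = 12.
At P = £55 ≥ min AVC, set P = MC: y = 9. The firm stays open but cuts output.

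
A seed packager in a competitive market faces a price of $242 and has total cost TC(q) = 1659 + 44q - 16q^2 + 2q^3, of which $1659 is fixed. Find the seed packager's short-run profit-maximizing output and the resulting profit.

AVC = 44 - 16q + 2q^2; min AVC = $12 at q = 4. Since P = $242 ≥ min AVC, the firm produces.
MC = 44 - 32q + 6q^2. Setting P = MC and taking the root on the rising branch gives q* = 9.
TR = 242·9 = 2178. TC = 1659 + 558 = 2217. Profit = 2178 − 2217 = -$39.
By producing, the firm covers all variable cost plus $1620 of fixed cost; shutting down would lose the full $1659.

Profit = -$39 at q = 9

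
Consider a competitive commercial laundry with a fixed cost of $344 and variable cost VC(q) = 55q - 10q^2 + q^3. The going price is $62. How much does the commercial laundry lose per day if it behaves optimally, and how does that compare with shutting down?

AVC = 55 - 10q + q^2; min AVC = $30 at q = 5. Since P = $62 ≥ min AVC, the firm produces.
With MC = 55 - 20q + 3q^2, P = MC on the upward-sloping part at q* = 7.
TR = 62·7 = 434. TC = 344 + 238 = 582. Profit = 434 − 582 = -$148.
Shutting down would mean losing the fixed cost of $344, so operating at a loss of $148 is better by $196.

Profit = -$148 at q = 7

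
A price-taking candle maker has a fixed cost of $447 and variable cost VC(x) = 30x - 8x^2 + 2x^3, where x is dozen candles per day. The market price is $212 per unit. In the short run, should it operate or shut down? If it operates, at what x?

Produce at x = 7

Strip out fixed cost: VC = 30x - 8x^2 + 2x^3. Then AVC = 30 - 8x + 2x^2 and MC = 30 - 16x + 6x^2.
The AVC parabola has its vertex at x = 8/4 = 2, where AVC = 30 - 8·2 + 2·2^2 = $22.
Since P = $212 ≥ min AVC = $22, price covers variable cost and the firm should produce.
Solving P = MC: -182 - 16x + 6x^2 = 0 ⇒ x = -13/3 or 7. On the upward-sloping branch, x* = 7.
Check: AVC at x = 7 is $72 ≤ P, so revenue covers variable cost.
Profit = P·x − TC = 212·7 − 951 = $533.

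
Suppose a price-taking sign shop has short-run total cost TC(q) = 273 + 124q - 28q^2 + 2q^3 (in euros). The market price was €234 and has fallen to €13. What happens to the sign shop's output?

MC = 124 - 56q + 6q^2; the shutdown threshold is min AVC = €26 (at q = 7).
With P = €234 above the shutdown price, P = MC gives q = 11.
At P = €13 < min AVC = €26, price no longer covers variable cost at any output, so the firm shuts down: q = 0.

Output falls from 11 to 0 (the firm shuts down)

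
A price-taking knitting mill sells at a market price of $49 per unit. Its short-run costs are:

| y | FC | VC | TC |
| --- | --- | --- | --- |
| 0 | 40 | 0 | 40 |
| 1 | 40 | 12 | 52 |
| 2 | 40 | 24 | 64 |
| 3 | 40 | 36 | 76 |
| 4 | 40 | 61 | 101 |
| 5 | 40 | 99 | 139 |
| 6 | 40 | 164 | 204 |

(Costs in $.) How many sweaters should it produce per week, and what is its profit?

Tabulate TR − TC: y=0: -40; y=1: -3; y=2: 34; y=3: 71; y=4: 95; y=5: 106; y=6: 90.
Profit is maximized at y = 5. AVC there is 99/5 = $19.80 ≤ P, so producing beats shutting down (which would give -$40).

y = 5; profit = $106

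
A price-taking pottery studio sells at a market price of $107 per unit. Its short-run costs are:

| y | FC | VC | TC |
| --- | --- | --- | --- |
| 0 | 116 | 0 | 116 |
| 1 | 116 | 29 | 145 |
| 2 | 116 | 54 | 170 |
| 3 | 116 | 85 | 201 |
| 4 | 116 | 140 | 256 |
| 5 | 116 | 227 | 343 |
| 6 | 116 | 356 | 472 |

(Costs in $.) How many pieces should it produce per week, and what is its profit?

y = 5; profit = $192

Tabulate TR − TC: y=0: -116; y=1: -38; y=2: 44; y=3: 120; y=4: 172; y=5: 192; y=6: 170.
Profit is maximized at y = 5. AVC there is 227/5 = $45.40 ≤ P, so producing beats shutting down (which would give -$116).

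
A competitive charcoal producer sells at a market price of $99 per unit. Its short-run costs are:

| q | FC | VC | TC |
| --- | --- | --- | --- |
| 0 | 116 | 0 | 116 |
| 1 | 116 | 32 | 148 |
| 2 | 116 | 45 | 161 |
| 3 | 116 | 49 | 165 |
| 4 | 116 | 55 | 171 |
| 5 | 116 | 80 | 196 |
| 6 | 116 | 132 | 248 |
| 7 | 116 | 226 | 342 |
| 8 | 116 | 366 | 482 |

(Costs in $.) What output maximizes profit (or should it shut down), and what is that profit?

q = 7; profit = $351

Profit at each row (π = 99q − TC): q=0: -116; q=1: -49; q=2: 37; q=3: 132; q=4: 225; q=5: 299; q=6: 346; q=7: 351; q=8: 310.
Profit is maximized at q = 7. AVC there is 226/7 = $32.29 ≤ P, so producing beats shutting down (which would give -$116).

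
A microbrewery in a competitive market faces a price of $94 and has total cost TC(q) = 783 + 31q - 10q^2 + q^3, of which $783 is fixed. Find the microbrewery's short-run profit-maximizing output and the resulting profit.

AVC = 31 - 10q + q^2; min AVC = $6 at q = 5. Since P = $94 ≥ min AVC, the firm produces.
With MC = 31 - 20q + 3q^2, P = MC on the upward-sloping part at q* = 9.
TR = 94·9 = 846. TC = 783 + 198 = 981. Profit = 846 − 981 = -$135.
Shutting down would mean losing the fixed cost of $783, so operating at a loss of $135 is better by $648.

Profit = -$135 at q = 9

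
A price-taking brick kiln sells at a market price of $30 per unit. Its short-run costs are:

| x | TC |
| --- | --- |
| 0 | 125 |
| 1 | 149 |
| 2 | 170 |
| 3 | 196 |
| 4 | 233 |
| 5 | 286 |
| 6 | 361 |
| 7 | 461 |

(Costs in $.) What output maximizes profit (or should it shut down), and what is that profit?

x = 3; profit = -$106

Tabulate TR − TC: x=0: -125; x=1: -119; x=2: -110; x=3: -106; x=4: -113; x=5: -136; x=6: -181; x=7: -251.
Profit is maximized at x = 3. AVC there is 71/3 = $23.67 ≤ P, so producing beats shutting down (which would give -$125).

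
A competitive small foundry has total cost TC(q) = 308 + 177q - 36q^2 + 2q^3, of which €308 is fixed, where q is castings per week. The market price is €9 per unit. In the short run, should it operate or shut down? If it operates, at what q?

From TC, MC = TC'(q) = 177 - 72q + 6q^2 and AVC = VC/q = 177 - 36q + 2q^2.
AVC hits its minimum where MC = AVC, at q = 9, giving min AVC = 177 - 36·9 + 2·9^2 = €15.
With P < min AVC (€9 < €15), every unit sold adds to the loss.
The firm minimizes its loss by shutting down and losing only its fixed cost of €308.

Shut down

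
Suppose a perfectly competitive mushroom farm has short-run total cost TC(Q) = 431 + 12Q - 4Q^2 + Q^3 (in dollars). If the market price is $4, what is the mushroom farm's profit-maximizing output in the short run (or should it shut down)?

Strip out fixed cost: VC = 12Q - 4Q^2 + Q^3. Then AVC = 12 - 4Q + Q^2 and MC = 12 - 8Q + 3Q^2.
AVC hits its minimum where MC = AVC, at Q = 2, giving min AVC = 12 - 4·2 + 2^2 = $8.
P = $4 lies below min AVC = $8; no output level covers variable cost.
The firm minimizes its loss by shutting down and losing only its fixed cost of $431.

Shut down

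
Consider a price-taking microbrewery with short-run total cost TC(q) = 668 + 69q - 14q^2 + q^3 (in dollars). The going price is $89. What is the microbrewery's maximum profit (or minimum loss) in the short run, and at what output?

Profit = -$68 at q = 10

AVC = 69 - 14q + q^2; min AVC = $20 at q = 7. Since P = $89 ≥ min AVC, the firm produces.
MC = 69 - 28q + 3q^2. Setting P = MC and taking the root on the rising branch gives q* = 10.
TR = 89·10 = 890. TC = 668 + 290 = 958. Profit = 890 − 958 = -$68.
By producing, the firm covers all variable cost plus $600 of fixed cost; shutting down would lose the full $668.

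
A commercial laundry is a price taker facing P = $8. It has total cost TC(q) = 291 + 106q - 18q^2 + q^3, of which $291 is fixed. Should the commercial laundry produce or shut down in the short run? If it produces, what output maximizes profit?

Shut down

Variable cost is VC = 106q - 18q^2 + q^3, so AVC = VC/q = 106 - 18q + q^2 and MC = dTC/dq = 106 - 36q + 3q^2.
AVC hits its minimum where MC = AVC, at q = 9, giving min AVC = 106 - 18·9 + 9^2 = $25.
P = $8 lies below min AVC = $25; no output level covers variable cost.
The firm minimizes its loss by shutting down and losing only its fixed cost of $291.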